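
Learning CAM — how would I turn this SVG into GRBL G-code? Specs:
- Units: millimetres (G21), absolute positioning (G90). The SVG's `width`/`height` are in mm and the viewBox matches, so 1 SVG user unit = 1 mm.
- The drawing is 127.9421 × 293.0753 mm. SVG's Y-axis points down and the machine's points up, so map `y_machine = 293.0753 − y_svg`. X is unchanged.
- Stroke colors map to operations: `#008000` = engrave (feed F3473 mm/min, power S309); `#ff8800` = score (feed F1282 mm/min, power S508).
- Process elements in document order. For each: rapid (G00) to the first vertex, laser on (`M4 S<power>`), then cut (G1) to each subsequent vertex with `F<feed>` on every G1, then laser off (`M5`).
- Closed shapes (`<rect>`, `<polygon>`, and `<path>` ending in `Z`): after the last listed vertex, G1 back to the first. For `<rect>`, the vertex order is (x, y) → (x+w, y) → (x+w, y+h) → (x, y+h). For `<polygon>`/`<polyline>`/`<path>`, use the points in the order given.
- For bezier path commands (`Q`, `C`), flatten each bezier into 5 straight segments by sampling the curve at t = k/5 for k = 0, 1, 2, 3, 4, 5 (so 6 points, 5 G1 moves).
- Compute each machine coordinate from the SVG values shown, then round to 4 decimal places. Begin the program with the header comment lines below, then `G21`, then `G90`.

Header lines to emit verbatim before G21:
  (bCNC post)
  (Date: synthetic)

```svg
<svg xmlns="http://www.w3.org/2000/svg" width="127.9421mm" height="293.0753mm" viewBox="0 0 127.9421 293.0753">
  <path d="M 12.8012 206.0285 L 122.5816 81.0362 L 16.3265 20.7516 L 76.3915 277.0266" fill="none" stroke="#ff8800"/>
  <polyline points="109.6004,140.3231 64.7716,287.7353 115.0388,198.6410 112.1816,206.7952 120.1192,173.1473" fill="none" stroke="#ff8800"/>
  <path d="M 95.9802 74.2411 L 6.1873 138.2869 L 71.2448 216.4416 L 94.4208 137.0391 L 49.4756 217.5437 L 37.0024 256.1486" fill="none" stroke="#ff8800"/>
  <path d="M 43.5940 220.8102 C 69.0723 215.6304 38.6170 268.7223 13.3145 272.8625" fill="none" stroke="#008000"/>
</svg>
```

(bCNC post)
(Date: synthetic)
G21
G90
G00 X12.8012 Y87.0468
M4 S508
G1 X122.5816 Y212.0391 F1282
G1 X16.3265 Y272.3237 F1282
G1 X76.3915 Y16.0487 F1282
M5
G00 X109.6004 Y152.7522
M4 S508
G1 X64.7716 Y5.3400 F1282
G1 X115.0388 Y94.4343 F1282
G1 X112.1816 Y86.2801 F1282
G1 X120.1192 Y119.9280 F1282
M5
G00 X95.9802 Y218.8342
M4 S508
G1 X6.1873 Y154.7884 F1282
G1 X71.2448 Y76.6337 F1282
G1 X94.4208 Y156.0362 F1282
G1 X49.4756 Y75.5316 F1282
G1 X37.0024 Y36.9267 F1282
M5
G00 X43.5940 Y72.2651
M4 S309
G1 X52.6576 Y69.2382 F3473
G1 X51.2294 Y57.3727 F3473
G1 X42.2413 Y41.8156 F3473
G1 X28.6256 Y27.7133 F3473
G1 X13.3145 Y20.2128 F3473
M5

viewBox `0 0 127.9421 293.0753` with mm width/height → 1 unit = 1 mm. Flip: y_m = 293.0753 − y_svg.

**Shape 1** — `<path>` open polyline, stroke `#ff8800` → score (S508, F1282). Machine vertices: (12.8012,87.0468) → (122.5816,212.0391) → (16.3265,272.3237) → (76.3915,16.0487). Open path.

**Shape 2** — `<polyline>` open polyline, stroke `#ff8800` → score (S508, F1282). Machine vertices: (109.6004,152.7522) → (64.7716,5.3400) → (115.0388,94.4343) → (112.1816,86.2801) → (120.1192,119.9280). Open path.

**Shape 3** — `<path>` open polyline, stroke `#ff8800` → score (S508, F1282). Machine vertices: (95.9802,218.8342) → (6.1873,154.7884) → (71.2448,76.6337) → (94.4208,156.0362) → (49.4756,75.5316) → (37.0024,36.9267). Open path.

**Shape 4** — `<path>` cubic bezier, stroke `#008000` → engrave (S309, F3473). Control points (SVG): P0=(43.5940,220.8102), P1=(69.0723,215.6304), P2=(38.6170,268.7223), P3=(13.3145,272.8625); sampled at t=k/5. Machine vertices: (43.5940,72.2651) → (52.6576,69.2382) → (51.2294,57.3727) → (42.2413,41.8156) → (28.6256,27.7133) → (13.3145,20.2128). Open path.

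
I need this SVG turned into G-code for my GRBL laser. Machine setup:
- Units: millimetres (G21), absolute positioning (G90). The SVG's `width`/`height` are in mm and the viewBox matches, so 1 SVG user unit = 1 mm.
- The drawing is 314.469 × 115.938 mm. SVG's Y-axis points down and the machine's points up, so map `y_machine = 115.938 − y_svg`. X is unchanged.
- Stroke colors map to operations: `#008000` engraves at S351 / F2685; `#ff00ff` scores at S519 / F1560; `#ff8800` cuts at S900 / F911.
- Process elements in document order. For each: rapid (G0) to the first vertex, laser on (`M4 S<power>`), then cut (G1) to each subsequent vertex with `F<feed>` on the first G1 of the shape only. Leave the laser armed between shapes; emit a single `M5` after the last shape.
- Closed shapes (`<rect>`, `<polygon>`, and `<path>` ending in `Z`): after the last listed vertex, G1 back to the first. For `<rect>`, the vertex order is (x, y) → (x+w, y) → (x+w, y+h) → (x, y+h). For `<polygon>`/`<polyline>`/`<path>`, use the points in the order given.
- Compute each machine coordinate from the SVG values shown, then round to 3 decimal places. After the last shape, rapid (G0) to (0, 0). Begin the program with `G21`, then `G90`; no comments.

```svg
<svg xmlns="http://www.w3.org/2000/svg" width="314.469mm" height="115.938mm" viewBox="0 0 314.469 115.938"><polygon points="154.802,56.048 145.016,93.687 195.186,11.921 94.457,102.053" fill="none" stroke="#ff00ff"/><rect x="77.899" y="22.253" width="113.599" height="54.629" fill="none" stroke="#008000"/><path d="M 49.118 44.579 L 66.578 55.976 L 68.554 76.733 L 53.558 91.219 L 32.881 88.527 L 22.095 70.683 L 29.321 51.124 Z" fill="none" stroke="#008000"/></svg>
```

G21
G90
G0 X154.802 Y59.890
M4 S519
G1 X145.016 Y22.251 F1560
G1 X195.186 Y104.017
G1 X94.457 Y13.885
G1 X154.802 Y59.890
G0 X77.899 Y93.685
M4 S351
G1 X191.498 Y93.685 F2685
G1 X191.498 Y39.056
G1 X77.899 Y39.056
G1 X77.899 Y93.685
G0 X49.118 Y71.359
M4 S351
G1 X66.578 Y59.962 F2685
G1 X68.554 Y39.205
G1 X53.558 Y24.719
G1 X32.881 Y27.411
G1 X22.095 Y45.255
G1 X29.321 Y64.814
G1 X49.118 Y71.359
M5
G0 X0.000 Y0.000

1 u = 1 mm; y_m = 115.938 − y.

[1] `<polygon>` closed polygon, #ff00ff→score S519 F1560: (154.802,59.890) → (145.016,22.251) → (195.186,104.017) → (94.457,13.885) → (154.802,59.890) (closed)

[2] `<rect>` rectangle, #008000→engrave S351 F2685: (77.899,93.685) → (191.498,93.685) → (191.498,39.056) → (77.899,39.056) → (77.899,93.685) (closed)

[3] `<path>` regular polygon, #008000→engrave S351 F2685: (49.118,71.359) → (66.578,59.962) → (68.554,39.205) → (53.558,24.719) → (32.881,27.411) → (22.095,45.255) → (29.321,64.814) → (49.118,71.359) (closed)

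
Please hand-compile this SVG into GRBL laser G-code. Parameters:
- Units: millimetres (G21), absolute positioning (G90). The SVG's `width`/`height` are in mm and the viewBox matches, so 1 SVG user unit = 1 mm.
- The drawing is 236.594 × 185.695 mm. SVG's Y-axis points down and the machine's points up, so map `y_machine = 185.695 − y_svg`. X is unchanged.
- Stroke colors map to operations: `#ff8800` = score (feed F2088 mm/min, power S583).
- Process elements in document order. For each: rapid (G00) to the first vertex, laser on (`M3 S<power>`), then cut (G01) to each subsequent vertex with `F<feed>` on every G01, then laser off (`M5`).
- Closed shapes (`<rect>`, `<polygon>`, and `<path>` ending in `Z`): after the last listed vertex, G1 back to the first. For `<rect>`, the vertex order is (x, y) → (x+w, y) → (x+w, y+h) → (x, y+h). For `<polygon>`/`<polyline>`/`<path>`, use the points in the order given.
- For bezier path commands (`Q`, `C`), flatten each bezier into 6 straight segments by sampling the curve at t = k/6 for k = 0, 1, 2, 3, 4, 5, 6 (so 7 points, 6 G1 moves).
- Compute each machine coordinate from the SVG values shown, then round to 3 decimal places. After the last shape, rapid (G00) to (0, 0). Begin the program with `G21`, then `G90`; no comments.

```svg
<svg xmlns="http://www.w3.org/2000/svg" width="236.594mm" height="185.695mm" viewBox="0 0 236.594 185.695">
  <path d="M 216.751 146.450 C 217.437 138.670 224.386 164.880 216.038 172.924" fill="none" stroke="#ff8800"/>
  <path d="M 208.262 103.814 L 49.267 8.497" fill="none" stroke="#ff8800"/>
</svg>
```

G21
G90
G00 X216.751 Y39.245
M3 S583
G01 X217.516 Y40.544 F2088
G01 X218.726 Y37.627 F2088
G01 X219.782 Y31.942 F2088
G01 X220.086 Y24.939 F2088
G01 X219.037 Y18.065 F2088
G01 X216.038 Y12.771 F2088
M5
G00 X208.262 Y81.881
M3 S583
G01 X49.267 Y177.198 F2088
M5
G00 X0.000 Y0.000

Since the viewBox matches the mm dimensions, user units are millimetres directly. The only transform is the Y-flip y_m = 185.695 − y_svg.

Shape 1 is a cubic bezier drawn with `<path>`. Its stroke #ff8800 means score at S583, F2088. After flipping Y the toolpath is (216.751,39.245) → (217.516,40.544) → (218.726,37.627) → (219.782,31.942) → (220.086,24.939) → (219.037,18.065) → (216.038,12.771).

Shape 2 is a line segment drawn with `<path>`. Its stroke #ff8800 means score at S583, F2088. After flipping Y the toolpath is (208.262,81.881) → (49.267,177.198).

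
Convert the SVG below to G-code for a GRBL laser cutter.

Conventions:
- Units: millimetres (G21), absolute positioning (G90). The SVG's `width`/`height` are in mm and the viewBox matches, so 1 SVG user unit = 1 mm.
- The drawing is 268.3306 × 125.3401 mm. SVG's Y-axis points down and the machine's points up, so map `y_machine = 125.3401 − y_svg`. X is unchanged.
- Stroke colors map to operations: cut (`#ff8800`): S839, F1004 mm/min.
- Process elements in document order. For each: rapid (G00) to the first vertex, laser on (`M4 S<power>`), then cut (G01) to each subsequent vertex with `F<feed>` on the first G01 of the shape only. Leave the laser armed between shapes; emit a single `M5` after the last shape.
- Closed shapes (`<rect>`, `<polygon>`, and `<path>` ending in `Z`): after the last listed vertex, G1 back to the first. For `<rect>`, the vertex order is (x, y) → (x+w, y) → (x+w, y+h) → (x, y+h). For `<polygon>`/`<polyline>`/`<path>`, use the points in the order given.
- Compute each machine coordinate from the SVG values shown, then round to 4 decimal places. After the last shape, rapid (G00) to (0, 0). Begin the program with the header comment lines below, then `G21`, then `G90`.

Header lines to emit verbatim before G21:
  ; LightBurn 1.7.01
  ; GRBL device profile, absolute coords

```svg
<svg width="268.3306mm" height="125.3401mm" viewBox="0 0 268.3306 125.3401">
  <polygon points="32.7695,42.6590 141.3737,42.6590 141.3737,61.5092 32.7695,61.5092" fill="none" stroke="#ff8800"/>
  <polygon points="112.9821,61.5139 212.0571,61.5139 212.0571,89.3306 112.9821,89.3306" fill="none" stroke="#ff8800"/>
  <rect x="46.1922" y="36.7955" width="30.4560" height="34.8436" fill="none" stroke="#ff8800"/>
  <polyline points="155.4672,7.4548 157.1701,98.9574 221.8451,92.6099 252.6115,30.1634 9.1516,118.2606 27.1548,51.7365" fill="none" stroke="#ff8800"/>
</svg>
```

; LightBurn 1.7.01
; GRBL device profile, absolute coords
G21
G90
G00 X32.7695 Y82.6811
M4 S839
G01 X141.3737 Y82.6811 F1004
G01 X141.3737 Y63.8309
G01 X32.7695 Y63.8309
G01 X32.7695 Y82.6811
G00 X112.9821 Y63.8262
M4 S839
G01 X212.0571 Y63.8262 F1004
G01 X212.0571 Y36.0095
G01 X112.9821 Y36.0095
G01 X112.9821 Y63.8262
G00 X46.1922 Y88.5446
M4 S839
G01 X76.6482 Y88.5446 F1004
G01 X76.6482 Y53.7010
G01 X46.1922 Y53.7010
G01 X46.1922 Y88.5446
G00 X155.4672 Y117.8853
M4 S839
G01 X157.1701 Y26.3827 F1004
G01 X221.8451 Y32.7302
G01 X252.6115 Y95.1767
G01 X9.1516 Y7.0795
G01 X27.1548 Y73.6036
M5
G00 X0.0000 Y0.0000

viewBox `0 0 268.3306 125.3401` with mm width/height → 1 unit = 1 mm. Flip: y_m = 125.3401 − y_svg.

**Shape 1** — `<polygon>` rectangle, stroke `#ff8800` → cut (S839, F1004). Machine vertices: (32.7695,82.6811) → (141.3737,82.6811) → (141.3737,63.8309) → (32.7695,63.8309) → (32.7695,82.6811). Closed: final G1 returns to the first vertex.

**Shape 2** — `<polygon>` rectangle, stroke `#ff8800` → cut (S839, F1004). Machine vertices: (112.9821,63.8262) → (212.0571,63.8262) → (212.0571,36.0095) → (112.9821,36.0095) → (112.9821,63.8262). Closed: final G1 returns to the first vertex.

**Shape 3** — `<rect>` rectangle, stroke `#ff8800` → cut (S839, F1004). Machine vertices: (46.1922,88.5446) → (76.6482,88.5446) → (76.6482,53.7010) → (46.1922,53.7010) → (46.1922,88.5446). Closed: final G1 returns to the first vertex.

**Shape 4** — `<polyline>` open polyline, stroke `#ff8800` → cut (S839, F1004). Machine vertices: (155.4672,117.8853) → (157.1701,26.3827) → (221.8451,32.7302) → (252.6115,95.1767) → (9.1516,7.0795) → (27.1548,73.6036). Open path.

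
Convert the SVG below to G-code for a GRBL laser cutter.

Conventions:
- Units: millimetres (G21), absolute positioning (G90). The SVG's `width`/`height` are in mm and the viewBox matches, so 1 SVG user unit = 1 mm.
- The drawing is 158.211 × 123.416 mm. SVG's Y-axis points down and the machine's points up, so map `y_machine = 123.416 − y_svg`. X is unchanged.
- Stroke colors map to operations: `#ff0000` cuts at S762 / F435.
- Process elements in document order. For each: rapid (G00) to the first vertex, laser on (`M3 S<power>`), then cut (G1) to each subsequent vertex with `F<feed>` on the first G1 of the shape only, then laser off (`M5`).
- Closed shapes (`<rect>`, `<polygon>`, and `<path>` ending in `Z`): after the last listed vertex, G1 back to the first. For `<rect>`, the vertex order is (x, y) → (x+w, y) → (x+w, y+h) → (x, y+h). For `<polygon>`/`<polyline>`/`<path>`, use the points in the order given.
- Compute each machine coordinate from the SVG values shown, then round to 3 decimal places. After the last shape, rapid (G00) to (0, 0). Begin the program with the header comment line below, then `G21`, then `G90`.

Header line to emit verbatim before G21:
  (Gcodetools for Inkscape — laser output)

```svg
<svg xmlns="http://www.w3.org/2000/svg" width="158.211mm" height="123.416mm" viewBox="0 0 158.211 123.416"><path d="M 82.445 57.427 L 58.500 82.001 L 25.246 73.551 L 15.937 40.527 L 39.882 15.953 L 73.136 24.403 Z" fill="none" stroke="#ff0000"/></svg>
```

1 u = 1 mm; y_m = 123.416 − y.

[1] `<path>` regular polygon, #ff0000→cut S762 F435: (82.445,65.989) → (58.500,41.415) → (25.246,49.865) → (15.937,82.889) → (39.882,107.463) → (73.136,99.013) → (82.445,65.989) (closed)

(Gcodetools for Inkscape — laser output)
G21
G90
G00 X82.445 Y65.989
M3 S762
G1 X58.500 Y41.415 F435
G1 X25.246 Y49.865
G1 X15.937 Y82.889
G1 X39.882 Y107.463
G1 X73.136 Y99.013
G1 X82.445 Y65.989
M5
G00 X0.000 Y0.000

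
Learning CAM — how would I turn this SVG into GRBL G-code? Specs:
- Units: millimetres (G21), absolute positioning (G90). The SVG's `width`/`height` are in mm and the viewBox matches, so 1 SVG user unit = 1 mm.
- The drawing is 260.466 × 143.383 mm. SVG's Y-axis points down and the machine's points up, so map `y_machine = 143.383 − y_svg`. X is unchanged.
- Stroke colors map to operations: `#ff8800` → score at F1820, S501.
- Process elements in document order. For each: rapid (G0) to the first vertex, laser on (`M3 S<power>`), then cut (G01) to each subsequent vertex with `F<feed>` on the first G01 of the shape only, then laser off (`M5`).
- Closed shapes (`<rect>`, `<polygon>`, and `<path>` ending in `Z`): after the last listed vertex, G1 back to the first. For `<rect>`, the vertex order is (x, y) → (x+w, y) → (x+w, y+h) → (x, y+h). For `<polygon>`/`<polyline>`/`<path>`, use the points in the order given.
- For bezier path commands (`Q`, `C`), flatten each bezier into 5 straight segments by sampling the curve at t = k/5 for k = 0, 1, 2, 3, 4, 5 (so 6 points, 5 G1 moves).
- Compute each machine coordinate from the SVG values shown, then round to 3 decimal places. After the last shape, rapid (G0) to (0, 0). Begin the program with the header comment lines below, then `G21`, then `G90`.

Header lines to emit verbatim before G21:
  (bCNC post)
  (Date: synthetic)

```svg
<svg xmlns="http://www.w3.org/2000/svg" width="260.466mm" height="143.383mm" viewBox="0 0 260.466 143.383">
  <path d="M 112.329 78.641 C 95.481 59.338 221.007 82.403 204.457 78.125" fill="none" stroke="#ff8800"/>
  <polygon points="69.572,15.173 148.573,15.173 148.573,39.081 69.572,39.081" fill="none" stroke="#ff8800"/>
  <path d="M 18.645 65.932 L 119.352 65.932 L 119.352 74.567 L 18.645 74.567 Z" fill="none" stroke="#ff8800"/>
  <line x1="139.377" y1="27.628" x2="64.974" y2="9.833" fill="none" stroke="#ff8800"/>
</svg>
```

1 u = 1 mm; y_m = 143.383 − y.

[1] `<path>` cubic bezier, #ff8800→score S501 F1820: (112.329,64.742) → (117.029,71.797) → (142.246,72.030) → (174.325,68.788) → (199.613,65.415) → (204.457,65.258)

[2] `<polygon>` rectangle, #ff8800→score S501 F1820: (69.572,128.210) → (148.573,128.210) → (148.573,104.302) → (69.572,104.302) → (69.572,128.210) (closed)

[3] `<path>` rectangle, #ff8800→score S501 F1820: (18.645,77.451) → (119.352,77.451) → (119.352,68.816) → (18.645,68.816) → (18.645,77.451) (closed)

[4] `<line>` line segment, #ff8800→score S501 F1820: (139.377,115.755) → (64.974,133.550)

(bCNC post)
(Date: synthetic)
G21
G90
G0 X112.329 Y64.742
M3 S501
G01 X117.029 Y71.797 F1820
G01 X142.246 Y72.030
G01 X174.325 Y68.788
G01 X199.613 Y65.415
G01 X204.457 Y65.258
M5
G0 X69.572 Y128.210
M3 S501
G01 X148.573 Y128.210 F1820
G01 X148.573 Y104.302
G01 X69.572 Y104.302
G01 X69.572 Y128.210
M5
G0 X18.645 Y77.451
M3 S501
G01 X119.352 Y77.451 F1820
G01 X119.352 Y68.816
G01 X18.645 Y68.816
G01 X18.645 Y77.451
M5
G0 X139.377 Y115.755
M3 S501
G01 X64.974 Y133.550 F1820
M5
G0 X0.000 Y0.000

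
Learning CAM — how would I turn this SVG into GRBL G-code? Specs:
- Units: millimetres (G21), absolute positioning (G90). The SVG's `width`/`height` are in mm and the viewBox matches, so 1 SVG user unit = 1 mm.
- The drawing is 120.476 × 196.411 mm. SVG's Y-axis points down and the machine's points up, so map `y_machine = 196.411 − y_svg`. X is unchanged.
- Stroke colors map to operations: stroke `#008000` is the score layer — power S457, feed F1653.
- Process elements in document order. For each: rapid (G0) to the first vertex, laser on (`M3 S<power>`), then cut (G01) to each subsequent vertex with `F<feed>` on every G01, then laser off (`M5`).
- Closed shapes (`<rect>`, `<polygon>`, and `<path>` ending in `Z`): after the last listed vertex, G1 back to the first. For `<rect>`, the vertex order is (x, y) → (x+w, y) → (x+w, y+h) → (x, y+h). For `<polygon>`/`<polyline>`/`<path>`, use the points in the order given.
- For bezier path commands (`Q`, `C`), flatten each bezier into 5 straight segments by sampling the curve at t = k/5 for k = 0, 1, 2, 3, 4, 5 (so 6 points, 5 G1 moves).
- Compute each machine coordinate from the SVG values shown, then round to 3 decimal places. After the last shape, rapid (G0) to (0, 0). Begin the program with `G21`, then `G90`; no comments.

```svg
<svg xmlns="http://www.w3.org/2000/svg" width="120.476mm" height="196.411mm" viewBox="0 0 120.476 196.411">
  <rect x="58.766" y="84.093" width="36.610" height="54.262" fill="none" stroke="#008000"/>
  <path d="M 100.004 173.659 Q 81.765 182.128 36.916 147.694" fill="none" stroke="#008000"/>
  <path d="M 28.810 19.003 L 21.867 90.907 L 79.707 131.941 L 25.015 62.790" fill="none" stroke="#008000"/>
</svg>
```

G21
G90
G0 X58.766 Y112.318
M3 S457
G01 X95.376 Y112.318 F1653
G01 X95.376 Y58.056 F1653
G01 X58.766 Y58.056 F1653
G01 X58.766 Y112.318 F1653
M5
G0 X100.004 Y22.752
M3 S457
G01 X91.644 Y21.081 F1653
G01 X81.155 Y22.841 F1653
G01 X68.538 Y28.034 F1653
G01 X53.791 Y36.660 F1653
G01 X36.916 Y48.717 F1653
M5
G0 X28.810 Y177.408
M3 S457
G01 X21.867 Y105.504 F1653
G01 X79.707 Y64.470 F1653
G01 X25.015 Y133.621 F1653
M5
G0 X0.000 Y0.000

viewBox `0 0 120.476 196.411` with mm width/height → 1 unit = 1 mm. Flip: y_m = 196.411 − y_svg.

**Shape 1** — `<rect>` rectangle, stroke `#008000` → score (S457, F1653). Machine vertices: (58.766,112.318) → (95.376,112.318) → (95.376,58.056) → (58.766,58.056) → (58.766,112.318). Closed: final G1 returns to the first vertex.

**Shape 2** — `<path>` quadratic bezier, stroke `#008000` → score (S457, F1653). Control points (SVG): P0=(100.004,173.659), P1=(81.765,182.128), P2=(36.916,147.694); sampled at t=k/5. Machine vertices: (100.004,22.752) → (91.644,21.081) → (81.155,22.841) → (68.538,28.034) → (53.791,36.660) → (36.916,48.717). Open path.

**Shape 3** — `<path>` open polyline, stroke `#008000` → score (S457, F1653). Machine vertices: (28.810,177.408) → (21.867,105.504) → (79.707,64.470) → (25.015,133.621). Open path.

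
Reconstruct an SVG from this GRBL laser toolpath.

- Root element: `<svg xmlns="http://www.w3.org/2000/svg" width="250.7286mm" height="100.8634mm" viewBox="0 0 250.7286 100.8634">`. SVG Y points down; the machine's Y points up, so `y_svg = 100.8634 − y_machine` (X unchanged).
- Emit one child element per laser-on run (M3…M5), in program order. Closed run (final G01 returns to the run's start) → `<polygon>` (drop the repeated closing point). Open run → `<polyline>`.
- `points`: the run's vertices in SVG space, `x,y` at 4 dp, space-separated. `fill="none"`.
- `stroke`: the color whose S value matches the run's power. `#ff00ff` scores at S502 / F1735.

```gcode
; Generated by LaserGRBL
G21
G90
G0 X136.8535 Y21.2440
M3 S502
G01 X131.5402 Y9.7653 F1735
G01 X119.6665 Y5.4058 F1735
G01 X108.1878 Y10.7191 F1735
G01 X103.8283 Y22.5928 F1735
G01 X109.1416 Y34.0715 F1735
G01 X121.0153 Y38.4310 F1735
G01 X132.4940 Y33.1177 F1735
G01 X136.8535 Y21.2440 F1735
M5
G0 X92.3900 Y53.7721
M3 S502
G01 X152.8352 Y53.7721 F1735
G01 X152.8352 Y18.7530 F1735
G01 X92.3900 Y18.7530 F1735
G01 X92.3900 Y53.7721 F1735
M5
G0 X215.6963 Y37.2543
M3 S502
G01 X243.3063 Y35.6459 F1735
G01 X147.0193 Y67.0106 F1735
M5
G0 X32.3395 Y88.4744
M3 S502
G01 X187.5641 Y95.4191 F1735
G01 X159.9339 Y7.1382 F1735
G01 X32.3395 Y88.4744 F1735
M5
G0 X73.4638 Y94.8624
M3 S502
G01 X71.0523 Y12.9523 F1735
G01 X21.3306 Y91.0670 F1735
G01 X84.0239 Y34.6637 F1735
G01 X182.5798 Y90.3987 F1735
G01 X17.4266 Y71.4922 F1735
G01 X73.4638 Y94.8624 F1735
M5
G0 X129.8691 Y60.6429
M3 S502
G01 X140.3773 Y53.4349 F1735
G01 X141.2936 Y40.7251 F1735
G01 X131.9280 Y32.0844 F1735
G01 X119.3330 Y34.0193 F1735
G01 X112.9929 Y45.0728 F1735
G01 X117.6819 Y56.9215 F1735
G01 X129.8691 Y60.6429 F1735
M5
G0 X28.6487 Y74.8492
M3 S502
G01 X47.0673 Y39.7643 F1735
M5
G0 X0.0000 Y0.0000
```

Machine Y-up, SVG Y-down with viewBox height 100.8634, so y_svg = 100.8634 − y_machine; X carries over. Every run uses S502, so all elements get stroke `#ff00ff` (score).

Run 1: The run returns to its start, so emit a `<polygon>` with points (Y-flipped): 136.8535,79.6194 131.5402,91.0981 119.6665,95.4576 108.1878,90.1443 103.8283,78.2706 109.1416,66.7919 121.0153,62.4324 132.4940,67.7457.

Run 2: The run returns to its start, so emit a `<polygon>` with points (Y-flipped): 92.3900,47.0913 152.8352,47.0913 152.8352,82.1104 92.3900,82.1104.

Run 3: The run is open, so emit a `<polyline>` with points (Y-flipped): 215.6963,63.6091 243.3063,65.2175 147.0193,33.8528.

Run 4: The run returns to its start, so emit a `<polygon>` with points (Y-flipped): 32.3395,12.3890 187.5641,5.4443 159.9339,93.7252.

Run 5: The run returns to its start, so emit a `<polygon>` with points (Y-flipped): 73.4638,6.0010 71.0523,87.9111 21.3306,9.7964 84.0239,66.1997 182.5798,10.4647 17.4266,29.3712.

Run 6: The run returns to its start, so emit a `<polygon>` with points (Y-flipped): 129.8691,40.2205 140.3773,47.4285 141.2936,60.1383 131.9280,68.7790 119.3330,66.8441 112.9929,55.7906 117.6819,43.9419.

Run 7: The run is open, so emit a `<polyline>` with points (Y-flipped): 28.6487,26.0142 47.0673,61.0991.

<svg xmlns="http://www.w3.org/2000/svg" width="250.7286mm" height="100.8634mm" viewBox="0 0 250.7286 100.8634">
  <polygon points="136.8535,79.6194 131.5402,91.0981 119.6665,95.4576 108.1878,90.1443 103.8283,78.2706 109.1416,66.7919 121.0153,62.4324 132.4940,67.7457" fill="none" stroke="#ff00ff"/>
  <polygon points="92.3900,47.0913 152.8352,47.0913 152.8352,82.1104 92.3900,82.1104" fill="none" stroke="#ff00ff"/>
  <polyline points="215.6963,63.6091 243.3063,65.2175 147.0193,33.8528" fill="none" stroke="#ff00ff"/>
  <polygon points="32.3395,12.3890 187.5641,5.4443 159.9339,93.7252" fill="none" stroke="#ff00ff"/>
  <polygon points="73.4638,6.0010 71.0523,87.9111 21.3306,9.7964 84.0239,66.1997 182.5798,10.4647 17.4266,29.3712" fill="none" stroke="#ff00ff"/>
  <polygon points="129.8691,40.2205 140.3773,47.4285 141.2936,60.1383 131.9280,68.7790 119.3330,66.8441 112.9929,55.7906 117.6819,43.9419" fill="none" stroke="#ff00ff"/>
  <polyline points="28.6487,26.0142 47.0673,61.0991" fill="none" stroke="#ff00ff"/>
</svg>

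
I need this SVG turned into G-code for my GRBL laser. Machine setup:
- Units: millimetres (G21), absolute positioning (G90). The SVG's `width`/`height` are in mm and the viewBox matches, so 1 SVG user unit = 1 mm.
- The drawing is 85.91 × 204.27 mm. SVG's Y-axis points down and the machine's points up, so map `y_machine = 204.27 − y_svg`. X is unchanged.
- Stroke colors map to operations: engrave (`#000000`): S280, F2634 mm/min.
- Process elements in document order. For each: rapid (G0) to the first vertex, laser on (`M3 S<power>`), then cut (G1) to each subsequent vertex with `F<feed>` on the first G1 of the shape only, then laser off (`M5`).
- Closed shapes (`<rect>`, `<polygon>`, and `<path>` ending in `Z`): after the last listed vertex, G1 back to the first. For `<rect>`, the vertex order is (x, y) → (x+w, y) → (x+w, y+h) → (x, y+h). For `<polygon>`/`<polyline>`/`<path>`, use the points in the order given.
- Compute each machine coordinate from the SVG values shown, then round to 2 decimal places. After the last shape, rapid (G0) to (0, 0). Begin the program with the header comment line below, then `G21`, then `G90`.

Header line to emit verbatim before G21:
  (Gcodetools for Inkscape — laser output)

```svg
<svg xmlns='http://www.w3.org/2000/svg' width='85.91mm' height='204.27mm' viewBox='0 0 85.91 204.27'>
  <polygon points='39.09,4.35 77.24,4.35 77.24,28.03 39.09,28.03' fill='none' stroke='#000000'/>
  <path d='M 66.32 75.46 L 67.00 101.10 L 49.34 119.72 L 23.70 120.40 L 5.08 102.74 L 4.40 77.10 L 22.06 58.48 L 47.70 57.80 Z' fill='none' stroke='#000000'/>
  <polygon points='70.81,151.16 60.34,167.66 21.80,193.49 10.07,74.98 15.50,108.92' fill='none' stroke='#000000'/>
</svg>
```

(Gcodetools for Inkscape — laser output)
G21
G90
G0 X39.09 Y199.92
M3 S280
G1 X77.24 Y199.92 F2634
G1 X77.24 Y176.24
G1 X39.09 Y176.24
G1 X39.09 Y199.92
M5
G0 X66.32 Y128.81
M3 S280
G1 X67.00 Y103.17 F2634
G1 X49.34 Y84.55
G1 X23.70 Y83.87
G1 X5.08 Y101.53
G1 X4.40 Y127.17
G1 X22.06 Y145.79
G1 X47.70 Y146.47
G1 X66.32 Y128.81
M5
G0 X70.81 Y53.11
M3 S280
G1 X60.34 Y36.61 F2634
G1 X21.80 Y10.78
G1 X10.07 Y129.29
G1 X15.50 Y95.35
G1 X70.81 Y53.11
M5
G0 X0.00 Y0.00

viewBox `0 0 85.91 204.27` with mm width/height → 1 unit = 1 mm. Flip: y_m = 204.27 − y_svg.

**Shape 1** — `<polygon>` rectangle, stroke `#000000` → engrave (S280, F2634). Machine vertices: (39.09,199.92) → (77.24,199.92) → (77.24,176.24) → (39.09,176.24) → (39.09,199.92). Closed: final G1 returns to the first vertex.

**Shape 2** — `<path>` regular polygon, stroke `#000000` → engrave (S280, F2634). Machine vertices: (66.32,128.81) → (67.00,103.17) → (49.34,84.55) → (23.70,83.87) → (5.08,101.53) → (4.40,127.17) → (22.06,145.79) → (47.70,146.47) → (66.32,128.81). Closed: final G1 returns to the first vertex.

**Shape 3** — `<polygon>` closed polygon, stroke `#000000` → engrave (S280, F2634). Machine vertices: (70.81,53.11) → (60.34,36.61) → (21.80,10.78) → (10.07,129.29) → (15.50,95.35) → (70.81,53.11). Closed: final G1 returns to the first vertex.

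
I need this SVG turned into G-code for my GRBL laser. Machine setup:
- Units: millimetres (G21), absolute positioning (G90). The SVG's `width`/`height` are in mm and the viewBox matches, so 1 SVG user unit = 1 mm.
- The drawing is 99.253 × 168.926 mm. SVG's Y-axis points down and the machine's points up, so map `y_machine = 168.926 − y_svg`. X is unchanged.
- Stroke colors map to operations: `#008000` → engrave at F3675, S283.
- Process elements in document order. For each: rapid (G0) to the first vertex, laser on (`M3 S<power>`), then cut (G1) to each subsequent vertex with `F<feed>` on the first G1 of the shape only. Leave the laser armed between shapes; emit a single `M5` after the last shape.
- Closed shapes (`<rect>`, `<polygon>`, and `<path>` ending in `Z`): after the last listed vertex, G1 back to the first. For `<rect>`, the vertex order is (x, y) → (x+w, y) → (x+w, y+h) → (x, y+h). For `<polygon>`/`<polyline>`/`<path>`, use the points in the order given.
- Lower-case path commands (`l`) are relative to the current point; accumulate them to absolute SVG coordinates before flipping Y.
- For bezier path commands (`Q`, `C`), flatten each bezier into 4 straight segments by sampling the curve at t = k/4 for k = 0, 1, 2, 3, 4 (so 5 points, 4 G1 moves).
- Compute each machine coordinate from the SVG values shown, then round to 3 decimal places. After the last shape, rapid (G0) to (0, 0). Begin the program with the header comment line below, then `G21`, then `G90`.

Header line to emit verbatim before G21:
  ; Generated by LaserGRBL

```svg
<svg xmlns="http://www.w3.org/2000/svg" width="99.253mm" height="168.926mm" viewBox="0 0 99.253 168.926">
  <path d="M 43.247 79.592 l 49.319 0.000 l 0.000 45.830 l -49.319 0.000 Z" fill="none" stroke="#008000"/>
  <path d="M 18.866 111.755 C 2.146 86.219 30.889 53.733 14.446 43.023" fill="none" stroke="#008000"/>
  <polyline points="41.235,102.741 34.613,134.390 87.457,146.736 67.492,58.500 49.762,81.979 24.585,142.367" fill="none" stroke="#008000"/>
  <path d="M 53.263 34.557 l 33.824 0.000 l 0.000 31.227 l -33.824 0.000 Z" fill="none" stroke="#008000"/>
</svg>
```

viewBox `0 0 99.253 168.926` with mm width/height → 1 unit = 1 mm. Flip: y_m = 168.926 − y_svg.

**Shape 1** — `<path>` rectangle, stroke `#008000` → engrave (S283, F3675). Machine vertices: (43.247,89.334) → (92.566,89.334) → (92.566,43.504) → (43.247,43.504) → (43.247,89.334). Closed: final G1 returns to the first vertex.

**Shape 2** — `<path>` cubic bezier, stroke `#008000` → engrave (S283, F3675). Control points (SVG): P0=(18.866,111.755), P1=(2.146,86.219), P2=(30.889,53.733), P3=(14.446,43.023); sampled at t=k/4. Machine vertices: (18.866,57.171) → (13.434,77.177) → (16.552,97.097) → (19.722,114.236) → (14.446,125.903). Open path.

**Shape 3** — `<polyline>` open polyline, stroke `#008000` → engrave (S283, F3675). Machine vertices: (41.235,66.185) → (34.613,34.536) → (87.457,22.190) → (67.492,110.426) → (49.762,86.947) → (24.585,26.559). Open path.

**Shape 4** — `<path>` rectangle, stroke `#008000` → engrave (S283, F3675). Machine vertices: (53.263,134.369) → (87.087,134.369) → (87.087,103.142) → (53.263,103.142) → (53.263,134.369). Closed: final G1 returns to the first vertex.

; Generated by LaserGRBL
G21
G90
G0 X43.247 Y89.334
M3 S283
G1 X92.566 Y89.334 F3675
G1 X92.566 Y43.504
G1 X43.247 Y43.504
G1 X43.247 Y89.334
G0 X18.866 Y57.171
M3 S283
G1 X13.434 Y77.177 F3675
G1 X16.552 Y97.097
G1 X19.722 Y114.236
G1 X14.446 Y125.903
G0 X41.235 Y66.185
M3 S283
G1 X34.613 Y34.536 F3675
G1 X87.457 Y22.190
G1 X67.492 Y110.426
G1 X49.762 Y86.947
G1 X24.585 Y26.559
G0 X53.263 Y134.369
M3 S283
G1 X87.087 Y134.369 F3675
G1 X87.087 Y103.142
G1 X53.263 Y103.142
G1 X53.263 Y134.369
M5
G0 X0.000 Y0.000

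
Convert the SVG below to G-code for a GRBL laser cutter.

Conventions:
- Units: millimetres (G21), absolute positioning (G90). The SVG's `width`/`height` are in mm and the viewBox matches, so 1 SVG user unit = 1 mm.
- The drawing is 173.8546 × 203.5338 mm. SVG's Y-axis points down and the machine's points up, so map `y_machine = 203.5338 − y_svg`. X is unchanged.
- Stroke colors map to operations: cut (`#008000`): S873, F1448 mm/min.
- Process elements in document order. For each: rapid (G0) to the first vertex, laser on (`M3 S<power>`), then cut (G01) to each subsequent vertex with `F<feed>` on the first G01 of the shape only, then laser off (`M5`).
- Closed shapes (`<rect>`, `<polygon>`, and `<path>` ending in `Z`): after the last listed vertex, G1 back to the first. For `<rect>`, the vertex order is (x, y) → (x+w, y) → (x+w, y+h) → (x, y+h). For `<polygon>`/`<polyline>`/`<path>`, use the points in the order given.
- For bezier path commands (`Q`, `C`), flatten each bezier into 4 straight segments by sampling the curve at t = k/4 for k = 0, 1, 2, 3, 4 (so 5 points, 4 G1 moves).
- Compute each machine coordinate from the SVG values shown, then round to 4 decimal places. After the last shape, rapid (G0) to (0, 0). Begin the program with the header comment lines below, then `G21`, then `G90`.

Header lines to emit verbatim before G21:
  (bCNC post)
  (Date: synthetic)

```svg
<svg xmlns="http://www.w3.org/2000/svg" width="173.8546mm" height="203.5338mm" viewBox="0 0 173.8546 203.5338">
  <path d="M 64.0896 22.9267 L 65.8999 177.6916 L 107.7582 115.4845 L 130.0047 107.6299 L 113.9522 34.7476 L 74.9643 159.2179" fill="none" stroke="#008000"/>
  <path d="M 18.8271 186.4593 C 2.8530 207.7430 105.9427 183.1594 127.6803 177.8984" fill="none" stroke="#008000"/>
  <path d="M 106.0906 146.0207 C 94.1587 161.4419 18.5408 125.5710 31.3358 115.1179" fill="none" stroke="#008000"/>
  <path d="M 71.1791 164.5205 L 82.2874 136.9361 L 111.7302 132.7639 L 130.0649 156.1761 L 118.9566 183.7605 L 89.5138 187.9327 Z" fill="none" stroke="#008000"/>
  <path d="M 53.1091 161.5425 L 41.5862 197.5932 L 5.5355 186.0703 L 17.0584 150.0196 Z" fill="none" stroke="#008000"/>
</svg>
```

(bCNC post)
(Date: synthetic)
G21
G90
G0 X64.0896 Y180.6071
M3 S873
G01 X65.8999 Y25.8422 F1448
G01 X107.7582 Y88.0493
G01 X130.0047 Y95.9039
G01 X113.9522 Y168.7862
G01 X74.9643 Y44.3159
M5
G0 X18.8271 Y17.0745
M3 S873
G01 X26.0395 Y8.6933 F1448
G01 X59.1118 Y11.4007
G01 X99.2551 Y19.0853
G01 X127.6803 Y25.6354
M5
G0 X106.0906 Y57.5131
M3 S873
G01 X87.5771 Y54.3659 F1448
G01 X59.4406 Y63.2616
G01 X35.9404 Y77.0088
G01 X31.3358 Y88.4159
M5
G0 X71.1791 Y39.0133
M3 S873
G01 X82.2874 Y66.5977 F1448
G01 X111.7302 Y70.7699
G01 X130.0649 Y47.3577
G01 X118.9566 Y19.7733
G01 X89.5138 Y15.6011
G01 X71.1791 Y39.0133
M5
G0 X53.1091 Y41.9913
M3 S873
G01 X41.5862 Y5.9406 F1448
G01 X5.5355 Y17.4635
G01 X17.0584 Y53.5142
G01 X53.1091 Y41.9913
M5
G0 X0.0000 Y0.0000

viewBox `0 0 173.8546 203.5338` with mm width/height → 1 unit = 1 mm. Flip: y_m = 203.5338 − y_svg.

**Shape 1** — `<path>` open polyline, stroke `#008000` → cut (S873, F1448). Machine vertices: (64.0896,180.6071) → (65.8999,25.8422) → (107.7582,88.0493) → (130.0047,95.9039) → (113.9522,168.7862) → (74.9643,44.3159). Open path.

**Shape 2** — `<path>` cubic bezier, stroke `#008000` → cut (S873, F1448). Control points (SVG): P0=(18.8271,186.4593), P1=(2.8530,207.7430), P2=(105.9427,183.1594), P3=(127.6803,177.8984); sampled at t=k/4. Machine vertices: (18.8271,17.0745) → (26.0395,8.6933) → (59.1118,11.4007) → (99.2551,19.0853) → (127.6803,25.6354). Open path.

**Shape 3** — `<path>` cubic bezier, stroke `#008000` → cut (S873, F1448). Control points (SVG): P0=(106.0906,146.0207), P1=(94.1587,161.4419), P2=(18.5408,125.5710), P3=(31.3358,115.1179); sampled at t=k/4. Machine vertices: (106.0906,57.5131) → (87.5771,54.3659) → (59.4406,63.2616) → (35.9404,77.0088) → (31.3358,88.4159). Open path.

**Shape 4** — `<path>` regular polygon, stroke `#008000` → cut (S873, F1448). Machine vertices: (71.1791,39.0133) → (82.2874,66.5977) → (111.7302,70.7699) → (130.0649,47.3577) → (118.9566,19.7733) → (89.5138,15.6011) → (71.1791,39.0133). Closed: final G1 returns to the first vertex.

**Shape 5** — `<path>` regular polygon, stroke `#008000` → cut (S873, F1448). Machine vertices: (53.1091,41.9913) → (41.5862,5.9406) → (5.5355,17.4635) → (17.0584,53.5142) → (53.1091,41.9913). Closed: final G1 returns to the first vertex.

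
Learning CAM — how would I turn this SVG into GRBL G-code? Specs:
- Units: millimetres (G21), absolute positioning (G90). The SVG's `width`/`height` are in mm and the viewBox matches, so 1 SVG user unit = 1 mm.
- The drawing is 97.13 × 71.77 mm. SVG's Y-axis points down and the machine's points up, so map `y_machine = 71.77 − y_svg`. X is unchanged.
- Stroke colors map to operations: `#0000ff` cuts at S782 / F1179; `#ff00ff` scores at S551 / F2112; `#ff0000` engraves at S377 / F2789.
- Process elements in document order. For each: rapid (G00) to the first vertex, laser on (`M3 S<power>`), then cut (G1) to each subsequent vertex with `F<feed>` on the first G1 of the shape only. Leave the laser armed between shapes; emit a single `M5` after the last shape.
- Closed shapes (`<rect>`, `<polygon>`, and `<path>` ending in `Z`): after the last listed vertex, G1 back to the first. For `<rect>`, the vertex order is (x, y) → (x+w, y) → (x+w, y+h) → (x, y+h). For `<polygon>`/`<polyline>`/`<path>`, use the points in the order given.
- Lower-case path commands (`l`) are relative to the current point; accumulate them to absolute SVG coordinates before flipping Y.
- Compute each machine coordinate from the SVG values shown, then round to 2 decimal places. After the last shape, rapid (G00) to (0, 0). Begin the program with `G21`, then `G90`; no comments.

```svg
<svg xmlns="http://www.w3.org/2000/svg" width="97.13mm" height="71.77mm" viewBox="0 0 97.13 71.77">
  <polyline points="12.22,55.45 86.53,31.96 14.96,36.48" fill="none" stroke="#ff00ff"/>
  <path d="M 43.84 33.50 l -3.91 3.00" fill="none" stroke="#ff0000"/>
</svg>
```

G21
G90
G00 X12.22 Y16.32
M3 S551
G1 X86.53 Y39.81 F2112
G1 X14.96 Y35.29
G00 X43.84 Y38.27
M3 S377
G1 X39.93 Y35.27 F2789
M5
G00 X0.00 Y0.00

viewBox `0 0 97.13 71.77` with mm width/height → 1 unit = 1 mm. Flip: y_m = 71.77 − y_svg.

**Shape 1** — `<polyline>` open polyline, stroke `#ff00ff` → score (S551, F2112). Machine vertices: (12.22,16.32) → (86.53,39.81) → (14.96,35.29). Open path.

**Shape 2** — `<path>` line segment, stroke `#ff0000` → engrave (S377, F2789). Machine vertices: (43.84,38.27) → (39.93,35.27). Open path.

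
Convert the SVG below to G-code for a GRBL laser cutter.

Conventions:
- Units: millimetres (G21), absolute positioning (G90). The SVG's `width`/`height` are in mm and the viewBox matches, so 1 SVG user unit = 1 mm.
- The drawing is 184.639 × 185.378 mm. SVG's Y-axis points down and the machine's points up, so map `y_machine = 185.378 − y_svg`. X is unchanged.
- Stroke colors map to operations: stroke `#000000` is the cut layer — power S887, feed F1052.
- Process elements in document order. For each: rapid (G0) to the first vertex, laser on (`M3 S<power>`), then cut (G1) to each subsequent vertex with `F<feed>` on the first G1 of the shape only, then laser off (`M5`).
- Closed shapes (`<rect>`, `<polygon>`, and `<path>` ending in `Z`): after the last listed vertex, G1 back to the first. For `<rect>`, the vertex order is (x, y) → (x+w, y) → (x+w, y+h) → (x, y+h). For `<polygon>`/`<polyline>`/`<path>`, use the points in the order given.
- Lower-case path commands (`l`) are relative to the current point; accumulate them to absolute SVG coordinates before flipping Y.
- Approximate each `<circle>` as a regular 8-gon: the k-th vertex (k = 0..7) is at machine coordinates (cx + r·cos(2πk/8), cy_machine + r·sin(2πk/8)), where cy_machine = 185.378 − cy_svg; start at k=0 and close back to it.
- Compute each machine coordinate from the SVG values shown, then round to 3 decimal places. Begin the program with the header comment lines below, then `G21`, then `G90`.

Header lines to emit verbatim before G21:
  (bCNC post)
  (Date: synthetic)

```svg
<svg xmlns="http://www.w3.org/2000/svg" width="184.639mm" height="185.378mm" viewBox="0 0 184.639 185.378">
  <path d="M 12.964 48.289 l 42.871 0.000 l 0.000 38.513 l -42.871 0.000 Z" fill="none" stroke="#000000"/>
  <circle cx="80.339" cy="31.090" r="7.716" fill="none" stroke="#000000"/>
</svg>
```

(bCNC post)
(Date: synthetic)
G21
G90
G0 X12.964 Y137.089
M3 S887
G1 X55.835 Y137.089 F1052
G1 X55.835 Y98.576
G1 X12.964 Y98.576
G1 X12.964 Y137.089
M5
G0 X88.055 Y154.288
M3 S887
G1 X85.795 Y159.744 F1052
G1 X80.339 Y162.004
G1 X74.883 Y159.744
G1 X72.623 Y154.288
G1 X74.883 Y148.832
G1 X80.339 Y146.572
G1 X85.795 Y148.832
G1 X88.055 Y154.288
M5

viewBox `0 0 184.639 185.378` with mm width/height → 1 unit = 1 mm. Flip: y_m = 185.378 − y_svg.

**Shape 1** — `<path>` rectangle, stroke `#000000` → cut (S887, F1052). Machine vertices: (12.964,137.089) → (55.835,137.089) → (55.835,98.576) → (12.964,98.576) → (12.964,137.089). Closed: final G1 returns to the first vertex.

**Shape 2** — `<circle>` circle, stroke `#000000` → cut (S887, F1052). Machine vertices: (88.055,154.288) → (85.795,159.744) → (80.339,162.004) → (74.883,159.744) → (72.623,154.288) → (74.883,148.832) → (80.339,146.572) → (85.795,148.832) → (88.055,154.288). Closed: final G1 returns to the first vertex.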